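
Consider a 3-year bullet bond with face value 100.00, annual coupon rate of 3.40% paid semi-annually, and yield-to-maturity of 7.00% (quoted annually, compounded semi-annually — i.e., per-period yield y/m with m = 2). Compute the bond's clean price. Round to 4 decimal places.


Coupon per period c = face * coupon_rate / m = 1.700000
Periods per year m = 2; per-period yield y/m = 0.035000
Number of cashflows N = 6
Cashflows (t years, CF_t, discount factor 1/(1+y/m)^(m*t), PV):
  t = 0.5000: CF_t = 1.700000, DF = 0.966184, PV = 1.642512
  t = 1.0000: CF_t = 1.700000, DF = 0.933511, PV = 1.586968
  t = 1.5000: CF_t = 1.700000, DF = 0.901943, PV = 1.533303
  t = 2.0000: CF_t = 1.700000, DF = 0.871442, PV = 1.481452
  t = 2.5000: CF_t = 1.700000, DF = 0.841973, PV = 1.431354
  t = 3.0000: CF_t = 101.700000, DF = 0.813501, PV = 82.733016
Price P = sum_t PV_t = 90.408605

Answer: Price = 90.4086


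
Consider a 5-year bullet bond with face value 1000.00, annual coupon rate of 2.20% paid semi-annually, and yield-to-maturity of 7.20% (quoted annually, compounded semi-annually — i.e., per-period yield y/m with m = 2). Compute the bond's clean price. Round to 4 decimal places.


Answer: Price = 793.1289

Derivation:
Coupon per period c = face * coupon_rate / m = 11.000000
Periods per year m = 2; per-period yield y/m = 0.036000
Number of cashflows N = 10
Cashflows (t years, CF_t, discount factor 1/(1+y/m)^(m*t), PV):
  t = 0.5000: CF_t = 11.000000, DF = 0.965251, PV = 10.617761
  t = 1.0000: CF_t = 11.000000, DF = 0.931709, PV = 10.248804
  t = 1.5000: CF_t = 11.000000, DF = 0.899333, PV = 9.892668
  t = 2.0000: CF_t = 11.000000, DF = 0.868082, PV = 9.548907
  t = 2.5000: CF_t = 11.000000, DF = 0.837917, PV = 9.217092
  t = 3.0000: CF_t = 11.000000, DF = 0.808801, PV = 8.896807
  t = 3.5000: CF_t = 11.000000, DF = 0.780696, PV = 8.587651
  t = 4.0000: CF_t = 11.000000, DF = 0.753567, PV = 8.289239
  t = 4.5000: CF_t = 11.000000, DF = 0.727381, PV = 8.001196
  t = 5.0000: CF_t = 1011.000000, DF = 0.702106, PV = 709.828776
Price P = sum_t PV_t = 793.128899


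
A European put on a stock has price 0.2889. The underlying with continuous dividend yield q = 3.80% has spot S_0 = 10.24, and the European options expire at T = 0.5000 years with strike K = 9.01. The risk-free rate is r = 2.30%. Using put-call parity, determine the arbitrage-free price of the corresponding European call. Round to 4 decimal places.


Answer: Call price = 1.4292

Derivation:
Put-call parity: C - P = S_0 * exp(-qT) - K * exp(-rT).
S_0 * exp(-qT) = 10.2400 * 0.98117936 = 10.04727667
K * exp(-rT) = 9.0100 * 0.98856587 = 8.90697851
C = P + S*exp(-qT) - K*exp(-rT)
C = 0.2889 + 10.04727667 - 8.90697851 = 1.4292


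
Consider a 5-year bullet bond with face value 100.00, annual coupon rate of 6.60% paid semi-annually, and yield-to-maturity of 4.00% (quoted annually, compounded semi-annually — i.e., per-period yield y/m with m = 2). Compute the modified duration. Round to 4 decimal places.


Answer: Modified duration = 4.2952

Derivation:
Coupon per period c = face * coupon_rate / m = 3.300000
Periods per year m = 2; per-period yield y/m = 0.020000
Number of cashflows N = 10
Cashflows (t years, CF_t, discount factor 1/(1+y/m)^(m*t), PV):
  t = 0.5000: CF_t = 3.300000, DF = 0.980392, PV = 3.235294
  t = 1.0000: CF_t = 3.300000, DF = 0.961169, PV = 3.171857
  t = 1.5000: CF_t = 3.300000, DF = 0.942322, PV = 3.109664
  t = 2.0000: CF_t = 3.300000, DF = 0.923845, PV = 3.048690
  t = 2.5000: CF_t = 3.300000, DF = 0.905731, PV = 2.988912
  t = 3.0000: CF_t = 3.300000, DF = 0.887971, PV = 2.930306
  t = 3.5000: CF_t = 3.300000, DF = 0.870560, PV = 2.872849
  t = 4.0000: CF_t = 3.300000, DF = 0.853490, PV = 2.816518
  t = 4.5000: CF_t = 3.300000, DF = 0.836755, PV = 2.761292
  t = 5.0000: CF_t = 103.300000, DF = 0.820348, PV = 84.741979
Price P = sum_t PV_t = 111.677361
First compute Macaulay numerator sum_t t * PV_t:
  t * PV_t at t = 0.5000: 1.617647
  t * PV_t at t = 1.0000: 3.171857
  t * PV_t at t = 1.5000: 4.664496
  t * PV_t at t = 2.0000: 6.097380
  t * PV_t at t = 2.5000: 7.472279
  t * PV_t at t = 3.0000: 8.790917
  t * PV_t at t = 3.5000: 10.054970
  t * PV_t at t = 4.0000: 11.266073
  t * PV_t at t = 4.5000: 12.425816
  t * PV_t at t = 5.0000: 423.709897
Macaulay duration D = 489.271331 / 111.677361 = 4.381115
Modified duration = D / (1 + y/m) = 4.381115 / (1 + 0.020000) = 4.295211


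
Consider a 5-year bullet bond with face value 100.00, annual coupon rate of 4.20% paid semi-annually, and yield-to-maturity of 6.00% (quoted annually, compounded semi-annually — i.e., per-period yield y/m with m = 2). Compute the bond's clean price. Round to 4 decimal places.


Answer: Price = 92.3228

Derivation:
Coupon per period c = face * coupon_rate / m = 2.100000
Periods per year m = 2; per-period yield y/m = 0.030000
Number of cashflows N = 10
Cashflows (t years, CF_t, discount factor 1/(1+y/m)^(m*t), PV):
  t = 0.5000: CF_t = 2.100000, DF = 0.970874, PV = 2.038835
  t = 1.0000: CF_t = 2.100000, DF = 0.942596, PV = 1.979451
  t = 1.5000: CF_t = 2.100000, DF = 0.915142, PV = 1.921797
  t = 2.0000: CF_t = 2.100000, DF = 0.888487, PV = 1.865823
  t = 2.5000: CF_t = 2.100000, DF = 0.862609, PV = 1.811478
  t = 3.0000: CF_t = 2.100000, DF = 0.837484, PV = 1.758717
  t = 3.5000: CF_t = 2.100000, DF = 0.813092, PV = 1.707492
  t = 4.0000: CF_t = 2.100000, DF = 0.789409, PV = 1.657759
  t = 4.5000: CF_t = 2.100000, DF = 0.766417, PV = 1.609475
  t = 5.0000: CF_t = 102.100000, DF = 0.744094, PV = 75.971989
Price P = sum_t PV_t = 92.322817


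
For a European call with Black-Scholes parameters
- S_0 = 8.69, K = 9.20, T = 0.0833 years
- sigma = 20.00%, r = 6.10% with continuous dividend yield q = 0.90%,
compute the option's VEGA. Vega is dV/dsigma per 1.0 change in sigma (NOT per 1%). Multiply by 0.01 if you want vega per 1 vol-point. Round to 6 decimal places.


Answer: Vega = 0.676394

Derivation:
d1 = -0.8840933685; d2 = -0.9418168473
phi(d1) = 0.2698877694; exp(-qT) = 0.9992505810; exp(-rT) = 0.9949315880
Vega = S * exp(-qT) * phi(d1) * sqrt(T) = 8.6900 * 0.9992505810 * 0.2698877694 * 0.2886173938 = 0.676394


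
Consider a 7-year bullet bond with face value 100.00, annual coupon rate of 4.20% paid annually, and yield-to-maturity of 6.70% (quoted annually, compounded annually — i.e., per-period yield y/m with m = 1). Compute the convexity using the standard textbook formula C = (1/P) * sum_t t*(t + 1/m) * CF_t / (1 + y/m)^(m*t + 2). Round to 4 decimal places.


Coupon per period c = face * coupon_rate / m = 4.200000
Periods per year m = 1; per-period yield y/m = 0.067000
Number of cashflows N = 7
Cashflows (t years, CF_t, discount factor 1/(1+y/m)^(m*t), PV):
  t = 1.0000: CF_t = 4.200000, DF = 0.937207, PV = 3.936270
  t = 2.0000: CF_t = 4.200000, DF = 0.878357, PV = 3.689100
  t = 3.0000: CF_t = 4.200000, DF = 0.823203, PV = 3.457451
  t = 4.0000: CF_t = 4.200000, DF = 0.771511, PV = 3.240348
  t = 5.0000: CF_t = 4.200000, DF = 0.723066, PV = 3.036877
  t = 6.0000: CF_t = 4.200000, DF = 0.677663, PV = 2.846183
  t = 7.0000: CF_t = 104.200000, DF = 0.635110, PV = 66.178479
Price P = sum_t PV_t = 86.384708
Convexity numerator sum_t t*(t + 1/m) * CF_t / (1+y/m)^(m*t + 2):
  t = 1.0000: term = 6.914902
  t = 2.0000: term = 19.442086
  t = 3.0000: term = 36.442523
  t = 4.0000: term = 56.923654
  t = 5.0000: term = 80.023881
  t = 6.0000: term = 104.998532
  t = 7.0000: term = 3255.187215
Convexity = (1/P) * sum = 3559.932793 / 86.384708 = 41.210220

Answer: Convexity = 41.2102


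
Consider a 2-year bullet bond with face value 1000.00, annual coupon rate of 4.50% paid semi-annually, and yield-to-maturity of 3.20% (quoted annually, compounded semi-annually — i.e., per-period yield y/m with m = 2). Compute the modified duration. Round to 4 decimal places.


Coupon per period c = face * coupon_rate / m = 22.500000
Periods per year m = 2; per-period yield y/m = 0.016000
Number of cashflows N = 4
Cashflows (t years, CF_t, discount factor 1/(1+y/m)^(m*t), PV):
  t = 0.5000: CF_t = 22.500000, DF = 0.984252, PV = 22.145669
  t = 1.0000: CF_t = 22.500000, DF = 0.968752, PV = 21.796919
  t = 1.5000: CF_t = 22.500000, DF = 0.953496, PV = 21.453660
  t = 2.0000: CF_t = 1022.500000, DF = 0.938480, PV = 959.596124
Price P = sum_t PV_t = 1024.992371
First compute Macaulay numerator sum_t t * PV_t:
  t * PV_t at t = 0.5000: 11.072835
  t * PV_t at t = 1.0000: 21.796919
  t * PV_t at t = 1.5000: 32.180490
  t * PV_t at t = 2.0000: 1919.192247
Macaulay duration D = 1984.242490 / 1024.992371 = 1.935861
Modified duration = D / (1 + y/m) = 1.935861 / (1 + 0.016000) = 1.905375

Answer: Modified duration = 1.9054


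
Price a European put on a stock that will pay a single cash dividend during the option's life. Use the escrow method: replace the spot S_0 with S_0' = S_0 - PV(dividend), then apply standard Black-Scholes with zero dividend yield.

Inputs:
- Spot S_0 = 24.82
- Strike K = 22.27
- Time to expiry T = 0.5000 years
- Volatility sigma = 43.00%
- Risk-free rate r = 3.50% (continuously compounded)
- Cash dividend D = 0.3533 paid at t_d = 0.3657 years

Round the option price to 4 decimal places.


Answer: Price = 1.6923

Derivation:
PV(D) = D * exp(-r * t_d) = 0.3533 * 0.98728207 = 0.34880675
S_0' = S_0 - PV(D) = 24.8200 - 0.34880675 = 24.47119325
d1 = (ln(S_0'/K) + (r + sigma^2/2)*T) / (sigma*sqrt(T)) = 0.51957930
d2 = d1 - sigma*sqrt(T) = 0.21552338
exp(-rT) = 0.98265224
N(-d1) = 0.30167842; N(-d2) = 0.41467964
P = K * exp(-rT) * N(-d2) - S_0' * N(-d1) = 22.2700 * 0.98265224 * 0.41467964 - 24.47119325 * 0.30167842 = 1.6923


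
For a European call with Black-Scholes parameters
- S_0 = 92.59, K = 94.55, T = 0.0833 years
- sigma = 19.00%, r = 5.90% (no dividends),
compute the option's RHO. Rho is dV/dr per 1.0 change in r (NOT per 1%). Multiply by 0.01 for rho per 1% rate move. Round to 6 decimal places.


d1 = -0.2649544082; d2 = -0.3197917130
phi(d1) = 0.3851821451; exp(-qT) = 1.0000000000; exp(-rT) = 0.9950973574
N(d2) = 0.3745631150
Rho = K*T*exp(-rT)*N(d2) = 94.5500 * 0.0833 * 0.9950973574 * 0.3745631150 = 2.935602

Answer: Rho = 2.935602


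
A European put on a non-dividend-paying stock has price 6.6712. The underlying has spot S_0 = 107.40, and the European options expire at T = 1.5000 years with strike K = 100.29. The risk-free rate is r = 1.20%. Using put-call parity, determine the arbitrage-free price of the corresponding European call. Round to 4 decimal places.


Put-call parity: C - P = S_0 * exp(-qT) - K * exp(-rT).
S_0 * exp(-qT) = 107.4000 * 1.00000000 = 107.40000000
K * exp(-rT) = 100.2900 * 0.98216103 = 98.50092994
C = P + S*exp(-qT) - K*exp(-rT)
C = 6.6712 + 107.40000000 - 98.50092994 = 15.5703

Answer: Call price = 15.5703


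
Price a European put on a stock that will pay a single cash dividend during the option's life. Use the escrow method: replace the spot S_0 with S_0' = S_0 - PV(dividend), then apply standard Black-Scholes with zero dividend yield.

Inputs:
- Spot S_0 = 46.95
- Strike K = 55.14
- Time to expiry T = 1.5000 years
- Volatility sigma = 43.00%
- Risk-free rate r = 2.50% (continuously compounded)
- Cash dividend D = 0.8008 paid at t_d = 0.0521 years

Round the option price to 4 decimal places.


PV(D) = D * exp(-r * t_d) = 0.8008 * 0.99869835 = 0.79975764
S_0' = S_0 - PV(D) = 46.9500 - 0.79975764 = 46.15024236
d1 = (ln(S_0'/K) + (r + sigma^2/2)*T) / (sigma*sqrt(T)) = -0.00341446
d2 = d1 - sigma*sqrt(T) = -0.53005476
exp(-rT) = 0.96319442
N(-d1) = 0.50136217; N(-d2) = 0.70196302
P = K * exp(-rT) * N(-d2) - S_0' * N(-d1) = 55.1400 * 0.96319442 * 0.70196302 - 46.15024236 * 0.50136217 = 14.1436

Answer: Price = 14.1436


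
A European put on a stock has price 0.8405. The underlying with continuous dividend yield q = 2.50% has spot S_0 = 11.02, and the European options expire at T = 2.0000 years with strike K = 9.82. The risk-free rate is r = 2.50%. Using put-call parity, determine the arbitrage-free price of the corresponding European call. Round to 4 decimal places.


Put-call parity: C - P = S_0 * exp(-qT) - K * exp(-rT).
S_0 * exp(-qT) = 11.0200 * 0.95122942 = 10.48254826
K * exp(-rT) = 9.8200 * 0.95122942 = 9.34107295
C = P + S*exp(-qT) - K*exp(-rT)
C = 0.8405 + 10.48254826 - 9.34107295 = 1.9820

Answer: Call price = 1.9820


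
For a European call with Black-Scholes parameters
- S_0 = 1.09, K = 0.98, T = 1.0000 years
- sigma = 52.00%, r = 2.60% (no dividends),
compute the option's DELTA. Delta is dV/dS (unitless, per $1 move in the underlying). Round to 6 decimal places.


d1 = 0.5145776992; d2 = -0.0054223008
phi(d1) = 0.3494713701; exp(-qT) = 1.0000000000; exp(-rT) = 0.9743350896
N(d1) = 0.6965759240
Delta = exp(-qT) * N(d1) = 1.0000000000 * 0.6965759240 = 0.696576

Answer: Delta = 0.696576


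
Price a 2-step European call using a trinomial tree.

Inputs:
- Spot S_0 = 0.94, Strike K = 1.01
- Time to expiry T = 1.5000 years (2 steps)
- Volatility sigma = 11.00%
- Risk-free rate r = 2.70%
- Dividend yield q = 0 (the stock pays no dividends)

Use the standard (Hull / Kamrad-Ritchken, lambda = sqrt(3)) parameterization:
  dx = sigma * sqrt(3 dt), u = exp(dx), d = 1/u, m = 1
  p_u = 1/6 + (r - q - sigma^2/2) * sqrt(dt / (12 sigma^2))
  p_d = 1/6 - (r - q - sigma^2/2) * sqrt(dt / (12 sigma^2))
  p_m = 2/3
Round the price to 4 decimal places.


Answer: Price = V(0,0) = 0.0402

Derivation:
dt = T/N = 0.750000; dx = sigma*sqrt(3*dt) = 0.165000
u = exp(dx) = 1.179393; d = 1/u = 0.847894
p_u = 0.214280, p_m = 0.666667, p_d = 0.119053
Discount per step: exp(-r*dt) = 0.979954
Stock lattice S(k, j) with j the centered position index:
  k=0: S(0,+0) = 0.9400
  k=1: S(1,-1) = 0.7970; S(1,+0) = 0.9400; S(1,+1) = 1.1086
  k=2: S(2,-2) = 0.6758; S(2,-1) = 0.7970; S(2,+0) = 0.9400; S(2,+1) = 1.1086; S(2,+2) = 1.3075
Terminal payoffs V(N, j) = max(S_T - K, 0):
  V(2,-2) = 0.000000; V(2,-1) = 0.000000; V(2,+0) = 0.000000; V(2,+1) = 0.098630; V(2,+2) = 0.297510
Backward induction: V(k, j) = exp(-r*dt) * [p_u * V(k+1, j+1) + p_m * V(k+1, j) + p_d * V(k+1, j-1)]
  V(1,-1) = exp(-r*dt) * [p_u*0.000000 + p_m*0.000000 + p_d*0.000000] = 0.000000
  V(1,+0) = exp(-r*dt) * [p_u*0.098630 + p_m*0.000000 + p_d*0.000000] = 0.020711
  V(1,+1) = exp(-r*dt) * [p_u*0.297510 + p_m*0.098630 + p_d*0.000000] = 0.126907
  V(0,+0) = exp(-r*dt) * [p_u*0.126907 + p_m*0.020711 + p_d*0.000000] = 0.040179


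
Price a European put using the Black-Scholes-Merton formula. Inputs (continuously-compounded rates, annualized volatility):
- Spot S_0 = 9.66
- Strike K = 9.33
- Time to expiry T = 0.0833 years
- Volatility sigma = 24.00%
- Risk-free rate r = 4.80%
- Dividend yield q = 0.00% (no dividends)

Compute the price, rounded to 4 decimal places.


Answer: Price = 0.1181

Derivation:
d1 = (ln(S/K) + (r - q + 0.5*sigma^2) * T) / (sigma * sqrt(T)) = 0.59415559
d2 = d1 - sigma * sqrt(T) = 0.52488742
exp(-rT) = 0.99600958; exp(-qT) = 1.00000000
P = K * exp(-rT) * N(-d2) - S_0 * exp(-qT) * N(-d1)
N(-d1) = 0.27620403; N(-d2) = 0.29983073
P = 9.3300 * 0.99600958 * 0.29983073 - 9.6600 * 1.00000000 * 0.27620403 = 0.1181


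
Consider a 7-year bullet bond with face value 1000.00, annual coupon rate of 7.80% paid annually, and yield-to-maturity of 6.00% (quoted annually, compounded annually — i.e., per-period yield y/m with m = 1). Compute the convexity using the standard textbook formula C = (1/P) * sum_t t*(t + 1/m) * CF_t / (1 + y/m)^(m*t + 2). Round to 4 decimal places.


Coupon per period c = face * coupon_rate / m = 78.000000
Periods per year m = 1; per-period yield y/m = 0.060000
Number of cashflows N = 7
Cashflows (t years, CF_t, discount factor 1/(1+y/m)^(m*t), PV):
  t = 1.0000: CF_t = 78.000000, DF = 0.943396, PV = 73.584906
  t = 2.0000: CF_t = 78.000000, DF = 0.889996, PV = 69.419722
  t = 3.0000: CF_t = 78.000000, DF = 0.839619, PV = 65.490304
  t = 4.0000: CF_t = 78.000000, DF = 0.792094, PV = 61.783306
  t = 5.0000: CF_t = 78.000000, DF = 0.747258, PV = 58.286137
  t = 6.0000: CF_t = 78.000000, DF = 0.704961, PV = 54.986922
  t = 7.0000: CF_t = 1078.000000, DF = 0.665057, PV = 716.931568
Price P = sum_t PV_t = 1100.482866
Convexity numerator sum_t t*(t + 1/m) * CF_t / (1+y/m)^(m*t + 2):
  t = 1.0000: term = 130.980608
  t = 2.0000: term = 370.699834
  t = 3.0000: term = 699.433650
  t = 4.0000: term = 1099.738443
  t = 5.0000: term = 1556.233646
  t = 6.0000: term = 2055.402929
  t = 7.0000: term = 35731.726446
Convexity = (1/P) * sum = 41644.215556 / 1100.482866 = 37.841766

Answer: Convexity = 37.8418


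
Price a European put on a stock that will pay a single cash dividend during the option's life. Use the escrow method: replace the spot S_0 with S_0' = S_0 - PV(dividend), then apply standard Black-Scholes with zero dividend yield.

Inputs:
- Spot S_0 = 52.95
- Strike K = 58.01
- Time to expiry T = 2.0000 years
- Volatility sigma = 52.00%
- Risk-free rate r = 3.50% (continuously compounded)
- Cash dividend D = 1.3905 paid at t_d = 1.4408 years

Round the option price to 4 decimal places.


Answer: Price = 16.4241

Derivation:
PV(D) = D * exp(-r * t_d) = 1.3905 * 0.95082239 = 1.32211853
S_0' = S_0 - PV(D) = 52.9500 - 1.32211853 = 51.62788147
d1 = (ln(S_0'/K) + (r + sigma^2/2)*T) / (sigma*sqrt(T)) = 0.30439105
d2 = d1 - sigma*sqrt(T) = -0.43100000
exp(-rT) = 0.93239382
N(-d1) = 0.38041499; N(-d2) = 0.66676582
P = K * exp(-rT) * N(-d2) - S_0' * N(-d1) = 58.0100 * 0.93239382 * 0.66676582 - 51.62788147 * 0.38041499 = 16.4241


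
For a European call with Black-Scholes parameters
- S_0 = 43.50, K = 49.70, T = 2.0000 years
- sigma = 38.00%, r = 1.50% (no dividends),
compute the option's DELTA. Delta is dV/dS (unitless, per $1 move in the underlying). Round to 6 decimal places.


d1 = 0.0765833953; d2 = -0.4608177584
phi(d1) = 0.3977740926; exp(-qT) = 1.0000000000; exp(-rT) = 0.9704455335
N(d1) = 0.5305225156
Delta = exp(-qT) * N(d1) = 1.0000000000 * 0.5305225156 = 0.530523

Answer: Delta = 0.530523


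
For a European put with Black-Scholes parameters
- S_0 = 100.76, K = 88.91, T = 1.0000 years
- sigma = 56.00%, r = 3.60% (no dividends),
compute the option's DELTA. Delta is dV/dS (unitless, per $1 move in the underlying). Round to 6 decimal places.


Answer: Delta = -0.285116

Derivation:
d1 = 0.5677086238; d2 = 0.0077086238
phi(d1) = 0.3395666361; exp(-qT) = 1.0000000000; exp(-rT) = 0.9646402935
N(-d1) = 0.2851164174
Delta = -exp(-qT) * N(-d1) = -1.0000000000 * 0.2851164174 = -0.285116


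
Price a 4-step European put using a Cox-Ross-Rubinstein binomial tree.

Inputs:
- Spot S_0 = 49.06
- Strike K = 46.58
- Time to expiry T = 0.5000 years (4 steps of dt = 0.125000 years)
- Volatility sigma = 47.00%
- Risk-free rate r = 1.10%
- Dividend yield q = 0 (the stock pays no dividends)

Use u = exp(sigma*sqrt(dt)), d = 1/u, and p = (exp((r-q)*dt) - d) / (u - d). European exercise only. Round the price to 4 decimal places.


Answer: Price = V(0,0) = 5.0221

Derivation:
dt = T/N = 0.125000
u = exp(sigma*sqrt(dt)) = 1.180774; d = 1/u = 0.846902
p = (exp((r-q)*dt) - d) / (u - d) = 0.462674
Discount per step: exp(-r*dt) = 0.998626
Stock lattice S(k, i) with i counting down-moves:
  k=0: S(0,0) = 49.0600
  k=1: S(1,0) = 57.9288; S(1,1) = 41.5490
  k=2: S(2,0) = 68.4008; S(2,1) = 49.0600; S(2,2) = 35.1880
  k=3: S(3,0) = 80.7659; S(3,1) = 57.9288; S(3,2) = 41.5490; S(3,3) = 29.8008
  k=4: S(4,0) = 95.3662; S(4,1) = 68.4008; S(4,2) = 49.0600; S(4,3) = 35.1880; S(4,4) = 25.2383
Terminal payoffs V(N, i) = max(K - S_T, 0):
  V(4,0) = 0.000000; V(4,1) = 0.000000; V(4,2) = 0.000000; V(4,3) = 11.392044; V(4,4) = 21.341675
Backward induction: V(k, i) = exp(-r*dt) * [p * V(k+1, i) + (1-p) * V(k+1, i+1)].
  V(3,0) = exp(-r*dt) * [p*0.000000 + (1-p)*0.000000] = 0.000000
  V(3,1) = exp(-r*dt) * [p*0.000000 + (1-p)*0.000000] = 0.000000
  V(3,2) = exp(-r*dt) * [p*0.000000 + (1-p)*11.392044] = 6.112831
  V(3,3) = exp(-r*dt) * [p*11.392044 + (1-p)*21.341675] = 16.715241
  V(2,0) = exp(-r*dt) * [p*0.000000 + (1-p)*0.000000] = 0.000000
  V(2,1) = exp(-r*dt) * [p*0.000000 + (1-p)*6.112831] = 3.280070
  V(2,2) = exp(-r*dt) * [p*6.112831 + (1-p)*16.715241] = 11.793554
  V(1,0) = exp(-r*dt) * [p*0.000000 + (1-p)*3.280070] = 1.760045
  V(1,1) = exp(-r*dt) * [p*3.280070 + (1-p)*11.793554] = 7.843794
  V(0,0) = exp(-r*dt) * [p*1.760045 + (1-p)*7.843794] = 5.022091


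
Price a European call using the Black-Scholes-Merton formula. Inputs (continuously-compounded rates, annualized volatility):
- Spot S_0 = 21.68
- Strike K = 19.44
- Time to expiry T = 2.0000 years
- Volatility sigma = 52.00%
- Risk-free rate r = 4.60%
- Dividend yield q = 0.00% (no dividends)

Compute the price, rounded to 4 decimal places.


Answer: Price = 7.8277

Derivation:
d1 = (ln(S/K) + (r - q + 0.5*sigma^2) * T) / (sigma * sqrt(T)) = 0.64109752
d2 = d1 - sigma * sqrt(T) = -0.09429354
exp(-rT) = 0.91210515; exp(-qT) = 1.00000000
C = S_0 * exp(-qT) * N(d1) - K * exp(-rT) * N(d2)
N(d1) = 0.73927034; N(d2) = 0.46243799
C = 21.6800 * 1.00000000 * 0.73927034 - 19.4400 * 0.91210515 * 0.46243799 = 7.8277


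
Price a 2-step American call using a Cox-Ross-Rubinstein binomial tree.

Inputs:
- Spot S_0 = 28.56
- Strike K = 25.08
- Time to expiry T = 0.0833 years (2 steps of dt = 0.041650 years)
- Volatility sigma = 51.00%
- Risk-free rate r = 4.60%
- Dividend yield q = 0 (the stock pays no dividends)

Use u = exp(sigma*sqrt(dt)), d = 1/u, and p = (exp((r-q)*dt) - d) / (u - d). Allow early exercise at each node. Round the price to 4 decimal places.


dt = T/N = 0.041650
u = exp(sigma*sqrt(dt)) = 1.109692; d = 1/u = 0.901151
p = (exp((r-q)*dt) - d) / (u - d) = 0.483199
Discount per step: exp(-r*dt) = 0.998086
Stock lattice S(k, i) with i counting down-moves:
  k=0: S(0,0) = 28.5600
  k=1: S(1,0) = 31.6928; S(1,1) = 25.7369
  k=2: S(2,0) = 35.1692; S(2,1) = 28.5600; S(2,2) = 23.1928
Terminal payoffs V(N, i) = max(S_T - K, 0):
  V(2,0) = 10.089250; V(2,1) = 3.480000; V(2,2) = 0.000000
Backward induction: V(k, i) = exp(-r*dt) * [p * V(k+1, i) + (1-p) * V(k+1, i+1)]; then take max(V_cont, immediate exercise) for American.
  V(1,0) = exp(-r*dt) * [p*10.089250 + (1-p)*3.480000] = 6.660808; exercise = 6.612803; V(1,0) = max -> 6.660808
  V(1,1) = exp(-r*dt) * [p*3.480000 + (1-p)*0.000000] = 1.678313; exercise = 0.656871; V(1,1) = max -> 1.678313
  V(0,0) = exp(-r*dt) * [p*6.660808 + (1-p)*1.678313] = 4.078028; exercise = 3.480000; V(0,0) = max -> 4.078028

Answer: Price = V(0,0) = 4.0780


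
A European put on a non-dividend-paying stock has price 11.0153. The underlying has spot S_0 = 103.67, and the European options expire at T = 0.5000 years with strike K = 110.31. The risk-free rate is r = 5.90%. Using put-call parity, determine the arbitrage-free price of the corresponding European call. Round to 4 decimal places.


Answer: Call price = 7.5819

Derivation:
Put-call parity: C - P = S_0 * exp(-qT) - K * exp(-rT).
S_0 * exp(-qT) = 103.6700 * 1.00000000 = 103.67000000
K * exp(-rT) = 110.3100 * 0.97093088 = 107.10338511
C = P + S*exp(-qT) - K*exp(-rT)
C = 11.0153 + 103.67000000 - 107.10338511 = 7.5819


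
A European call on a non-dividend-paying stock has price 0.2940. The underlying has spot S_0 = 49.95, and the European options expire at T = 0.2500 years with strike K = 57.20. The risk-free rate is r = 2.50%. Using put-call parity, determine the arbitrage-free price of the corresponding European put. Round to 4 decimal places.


Answer: Put price = 7.1876

Derivation:
Put-call parity: C - P = S_0 * exp(-qT) - K * exp(-rT).
S_0 * exp(-qT) = 49.9500 * 1.00000000 = 49.95000000
K * exp(-rT) = 57.2000 * 0.99376949 = 56.84361486
P = C - S*exp(-qT) + K*exp(-rT)
P = 0.2940 - 49.95000000 + 56.84361486 = 7.1876


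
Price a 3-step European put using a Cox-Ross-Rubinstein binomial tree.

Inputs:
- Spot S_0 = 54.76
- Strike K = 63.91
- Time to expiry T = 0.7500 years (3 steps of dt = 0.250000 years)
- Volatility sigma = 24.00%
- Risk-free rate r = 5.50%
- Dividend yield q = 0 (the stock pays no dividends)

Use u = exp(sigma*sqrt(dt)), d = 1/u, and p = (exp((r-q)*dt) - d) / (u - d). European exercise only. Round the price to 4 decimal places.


Answer: Price = V(0,0) = 8.6218

Derivation:
dt = T/N = 0.250000
u = exp(sigma*sqrt(dt)) = 1.127497; d = 1/u = 0.886920
p = (exp((r-q)*dt) - d) / (u - d) = 0.527585
Discount per step: exp(-r*dt) = 0.986344
Stock lattice S(k, i) with i counting down-moves:
  k=0: S(0,0) = 54.7600
  k=1: S(1,0) = 61.7417; S(1,1) = 48.5678
  k=2: S(2,0) = 69.6136; S(2,1) = 54.7600; S(2,2) = 43.0757
  k=3: S(3,0) = 78.4891; S(3,1) = 61.7417; S(3,2) = 48.5678; S(3,3) = 38.2048
Terminal payoffs V(N, i) = max(K - S_T, 0):
  V(3,0) = 0.000000; V(3,1) = 2.168272; V(3,2) = 15.342237; V(3,3) = 25.705244
Backward induction: V(k, i) = exp(-r*dt) * [p * V(k+1, i) + (1-p) * V(k+1, i+1)].
  V(2,0) = exp(-r*dt) * [p*0.000000 + (1-p)*2.168272] = 1.010336
  V(2,1) = exp(-r*dt) * [p*2.168272 + (1-p)*15.342237] = 8.277251
  V(2,2) = exp(-r*dt) * [p*15.342237 + (1-p)*25.705244] = 19.961510
  V(1,0) = exp(-r*dt) * [p*1.010336 + (1-p)*8.277251] = 4.382658
  V(1,1) = exp(-r*dt) * [p*8.277251 + (1-p)*19.961510] = 13.608658
  V(0,0) = exp(-r*dt) * [p*4.382658 + (1-p)*13.608658] = 8.621789


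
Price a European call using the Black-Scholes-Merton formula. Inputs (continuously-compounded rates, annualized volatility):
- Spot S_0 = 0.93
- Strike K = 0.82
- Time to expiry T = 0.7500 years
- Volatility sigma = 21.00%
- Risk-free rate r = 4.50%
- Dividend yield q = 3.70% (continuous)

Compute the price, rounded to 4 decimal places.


d1 = (ln(S/K) + (r - q + 0.5*sigma^2) * T) / (sigma * sqrt(T)) = 0.81608596
d2 = d1 - sigma * sqrt(T) = 0.63422062
exp(-rT) = 0.96681318; exp(-qT) = 0.97263149
C = S_0 * exp(-qT) * N(d1) - K * exp(-rT) * N(d2)
N(d1) = 0.79277451; N(d2) = 0.73703157
C = 0.9300 * 0.97263149 * 0.79277451 - 0.8200 * 0.96681318 * 0.73703157 = 0.1328

Answer: Price = 0.1328


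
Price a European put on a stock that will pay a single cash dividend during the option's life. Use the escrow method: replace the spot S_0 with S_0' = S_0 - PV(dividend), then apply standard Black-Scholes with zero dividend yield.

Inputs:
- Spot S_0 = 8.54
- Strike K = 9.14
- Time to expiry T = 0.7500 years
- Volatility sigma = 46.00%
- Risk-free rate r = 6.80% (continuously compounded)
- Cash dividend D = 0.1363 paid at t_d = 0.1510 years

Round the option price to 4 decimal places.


PV(D) = D * exp(-r * t_d) = 0.1363 * 0.98978454 = 0.13490763
S_0' = S_0 - PV(D) = 8.5400 - 0.13490763 = 8.40509237
d1 = (ln(S_0'/K) + (r + sigma^2/2)*T) / (sigma*sqrt(T)) = 0.11679387
d2 = d1 - sigma*sqrt(T) = -0.28157782
exp(-rT) = 0.95027867
N(-d1) = 0.45351170; N(-d2) = 0.61086637
P = K * exp(-rT) * N(-d2) - S_0' * N(-d1) = 9.1400 * 0.95027867 * 0.61086637 - 8.40509237 * 0.45351170 = 1.4939

Answer: Price = 1.4939


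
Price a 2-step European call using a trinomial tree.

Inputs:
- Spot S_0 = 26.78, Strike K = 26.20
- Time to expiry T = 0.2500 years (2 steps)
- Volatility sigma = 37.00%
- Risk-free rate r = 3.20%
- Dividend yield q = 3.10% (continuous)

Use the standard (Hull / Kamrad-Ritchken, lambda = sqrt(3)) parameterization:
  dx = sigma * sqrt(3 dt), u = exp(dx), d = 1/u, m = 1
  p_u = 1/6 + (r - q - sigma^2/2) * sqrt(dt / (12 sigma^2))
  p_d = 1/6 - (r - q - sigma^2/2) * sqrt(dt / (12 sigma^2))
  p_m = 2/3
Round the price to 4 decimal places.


Answer: Price = V(0,0) = 2.0811

Derivation:
dt = T/N = 0.125000; dx = sigma*sqrt(3*dt) = 0.226578
u = exp(dx) = 1.254300; d = 1/u = 0.797257
p_u = 0.148061, p_m = 0.666667, p_d = 0.185272
Discount per step: exp(-r*dt) = 0.996008
Stock lattice S(k, j) with j the centered position index:
  k=0: S(0,+0) = 26.7800
  k=1: S(1,-1) = 21.3506; S(1,+0) = 26.7800; S(1,+1) = 33.5902
  k=2: S(2,-2) = 17.0219; S(2,-1) = 21.3506; S(2,+0) = 26.7800; S(2,+1) = 33.5902; S(2,+2) = 42.1321
Terminal payoffs V(N, j) = max(S_T - K, 0):
  V(2,-2) = 0.000000; V(2,-1) = 0.000000; V(2,+0) = 0.580000; V(2,+1) = 7.390159; V(2,+2) = 15.932143
Backward induction: V(k, j) = exp(-r*dt) * [p_u * V(k+1, j+1) + p_m * V(k+1, j) + p_d * V(k+1, j-1)]
  V(1,-1) = exp(-r*dt) * [p_u*0.580000 + p_m*0.000000 + p_d*0.000000] = 0.085533
  V(1,+0) = exp(-r*dt) * [p_u*7.390159 + p_m*0.580000 + p_d*0.000000] = 1.474950
  V(1,+1) = exp(-r*dt) * [p_u*15.932143 + p_m*7.390159 + p_d*0.580000] = 7.363647
  V(0,+0) = exp(-r*dt) * [p_u*7.363647 + p_m*1.474950 + p_d*0.085533] = 2.081075


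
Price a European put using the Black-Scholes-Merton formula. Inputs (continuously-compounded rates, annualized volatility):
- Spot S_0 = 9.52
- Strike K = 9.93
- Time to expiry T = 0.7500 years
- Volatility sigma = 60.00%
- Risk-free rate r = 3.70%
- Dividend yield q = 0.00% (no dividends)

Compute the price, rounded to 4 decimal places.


Answer: Price = 2.0355

Derivation:
d1 = (ln(S/K) + (r - q + 0.5*sigma^2) * T) / (sigma * sqrt(T)) = 0.23206473
d2 = d1 - sigma * sqrt(T) = -0.28755051
exp(-rT) = 0.97263149; exp(-qT) = 1.00000000
P = K * exp(-rT) * N(-d2) - S_0 * exp(-qT) * N(-d1)
N(-d1) = 0.40824387; N(-d2) = 0.61315458
P = 9.9300 * 0.97263149 * 0.61315458 - 9.5200 * 1.00000000 * 0.40824387 = 2.0355


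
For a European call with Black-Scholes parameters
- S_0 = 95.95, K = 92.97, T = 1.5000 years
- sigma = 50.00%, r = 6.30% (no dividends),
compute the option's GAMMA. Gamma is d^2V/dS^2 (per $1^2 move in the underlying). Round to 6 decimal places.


Answer: Gamma = 0.005956

Derivation:
d1 = 0.5120255970; d2 = -0.1003468387
phi(d1) = 0.3499294770; exp(-qT) = 1.0000000000; exp(-rT) = 0.9098277346
Gamma = exp(-qT) * phi(d1) / (S * sigma * sqrt(T)) = 1.0000000000 * 0.3499294770 / (95.9500 * 0.5000 * 1.2247448714) = 0.005956


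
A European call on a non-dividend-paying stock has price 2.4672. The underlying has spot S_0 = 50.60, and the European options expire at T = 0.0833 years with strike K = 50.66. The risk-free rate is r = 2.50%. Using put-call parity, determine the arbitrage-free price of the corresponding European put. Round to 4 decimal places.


Put-call parity: C - P = S_0 * exp(-qT) - K * exp(-rT).
S_0 * exp(-qT) = 50.6000 * 1.00000000 = 50.60000000
K * exp(-rT) = 50.6600 * 0.99791967 = 50.55461033
P = C - S*exp(-qT) + K*exp(-rT)
P = 2.4672 - 50.60000000 + 50.55461033 = 2.4218

Answer: Put price = 2.4218


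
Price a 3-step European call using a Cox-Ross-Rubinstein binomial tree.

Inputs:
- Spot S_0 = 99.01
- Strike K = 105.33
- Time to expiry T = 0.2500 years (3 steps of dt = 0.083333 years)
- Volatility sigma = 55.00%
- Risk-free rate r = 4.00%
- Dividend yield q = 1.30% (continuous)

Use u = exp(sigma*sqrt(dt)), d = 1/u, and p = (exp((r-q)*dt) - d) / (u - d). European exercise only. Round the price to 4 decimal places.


dt = T/N = 0.083333
u = exp(sigma*sqrt(dt)) = 1.172070; d = 1/u = 0.853191
p = (exp((r-q)*dt) - d) / (u - d) = 0.467454
Discount per step: exp(-r*dt) = 0.996672
Stock lattice S(k, i) with i counting down-moves:
  k=0: S(0,0) = 99.0100
  k=1: S(1,0) = 116.0466; S(1,1) = 84.4745
  k=2: S(2,0) = 136.0148; S(2,1) = 99.0100; S(2,2) = 72.0729
  k=3: S(3,0) = 159.4188; S(3,1) = 116.0466; S(3,2) = 84.4745; S(3,3) = 61.4920
Terminal payoffs V(N, i) = max(S_T - K, 0):
  V(3,0) = 54.088820; V(3,1) = 10.716640; V(3,2) = 0.000000; V(3,3) = 0.000000
Backward induction: V(k, i) = exp(-r*dt) * [p * V(k+1, i) + (1-p) * V(k+1, i+1)].
  V(2,0) = exp(-r*dt) * [p*54.088820 + (1-p)*10.716640] = 30.888019
  V(2,1) = exp(-r*dt) * [p*10.716640 + (1-p)*0.000000] = 4.992868
  V(2,2) = exp(-r*dt) * [p*0.000000 + (1-p)*0.000000] = 0.000000
  V(1,0) = exp(-r*dt) * [p*30.888019 + (1-p)*4.992868] = 17.040770
  V(1,1) = exp(-r*dt) * [p*4.992868 + (1-p)*0.000000] = 2.326171
  V(0,0) = exp(-r*dt) * [p*17.040770 + (1-p)*2.326171] = 9.173942

Answer: Price = V(0,0) = 9.1739


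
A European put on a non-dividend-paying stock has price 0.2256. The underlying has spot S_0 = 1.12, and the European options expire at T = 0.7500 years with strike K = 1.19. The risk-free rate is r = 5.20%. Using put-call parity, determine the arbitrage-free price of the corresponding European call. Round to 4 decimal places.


Answer: Call price = 0.2011

Derivation:
Put-call parity: C - P = S_0 * exp(-qT) - K * exp(-rT).
S_0 * exp(-qT) = 1.1200 * 1.00000000 = 1.12000000
K * exp(-rT) = 1.1900 * 0.96175071 = 1.14448334
C = P + S*exp(-qT) - K*exp(-rT)
C = 0.2256 + 1.12000000 - 1.14448334 = 0.2011


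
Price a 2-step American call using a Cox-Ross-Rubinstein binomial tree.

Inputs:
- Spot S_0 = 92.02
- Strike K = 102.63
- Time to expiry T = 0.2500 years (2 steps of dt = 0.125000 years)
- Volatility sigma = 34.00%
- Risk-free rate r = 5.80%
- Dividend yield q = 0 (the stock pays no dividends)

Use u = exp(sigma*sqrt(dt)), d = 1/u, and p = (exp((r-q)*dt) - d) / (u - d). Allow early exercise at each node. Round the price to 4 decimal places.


dt = T/N = 0.125000
u = exp(sigma*sqrt(dt)) = 1.127732; d = 1/u = 0.886736
p = (exp((r-q)*dt) - d) / (u - d) = 0.500177
Discount per step: exp(-r*dt) = 0.992776
Stock lattice S(k, i) with i counting down-moves:
  k=0: S(0,0) = 92.0200
  k=1: S(1,0) = 103.7739; S(1,1) = 81.5974
  k=2: S(2,0) = 117.0291; S(2,1) = 92.0200; S(2,2) = 72.3554
Terminal payoffs V(N, i) = max(S_T - K, 0):
  V(2,0) = 14.399057; V(2,1) = 0.000000; V(2,2) = 0.000000
Backward induction: V(k, i) = exp(-r*dt) * [p * V(k+1, i) + (1-p) * V(k+1, i+1)]; then take max(V_cont, immediate exercise) for American.
  V(1,0) = exp(-r*dt) * [p*14.399057 + (1-p)*0.000000] = 7.150050; exercise = 1.143859; V(1,0) = max -> 7.150050
  V(1,1) = exp(-r*dt) * [p*0.000000 + (1-p)*0.000000] = 0.000000; exercise = 0.000000; V(1,1) = max -> 0.000000
  V(0,0) = exp(-r*dt) * [p*7.150050 + (1-p)*0.000000] = 3.550456; exercise = 0.000000; V(0,0) = max -> 3.550456

Answer: Price = V(0,0) = 3.5505


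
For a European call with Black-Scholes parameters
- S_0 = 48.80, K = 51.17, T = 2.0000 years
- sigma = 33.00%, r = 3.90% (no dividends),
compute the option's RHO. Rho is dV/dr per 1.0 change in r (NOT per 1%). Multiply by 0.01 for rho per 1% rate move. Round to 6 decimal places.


d1 = 0.2988638023; d2 = -0.1678266733
phi(d1) = 0.3815175909; exp(-qT) = 1.0000000000; exp(-rT) = 0.9249644265
N(d2) = 0.4333598189
Rho = K*T*exp(-rT)*N(d2) = 51.1700 * 2.0000 * 0.9249644265 * 0.4333598189 = 41.022213

Answer: Rho = 41.022213


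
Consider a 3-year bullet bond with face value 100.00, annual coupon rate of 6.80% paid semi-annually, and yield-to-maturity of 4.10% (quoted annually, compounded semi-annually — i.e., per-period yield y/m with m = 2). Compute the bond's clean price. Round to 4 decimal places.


Answer: Price = 107.5492

Derivation:
Coupon per period c = face * coupon_rate / m = 3.400000
Periods per year m = 2; per-period yield y/m = 0.020500
Number of cashflows N = 6
Cashflows (t years, CF_t, discount factor 1/(1+y/m)^(m*t), PV):
  t = 0.5000: CF_t = 3.400000, DF = 0.979912, PV = 3.331700
  t = 1.0000: CF_t = 3.400000, DF = 0.960227, PV = 3.264772
  t = 1.5000: CF_t = 3.400000, DF = 0.940938, PV = 3.199189
  t = 2.0000: CF_t = 3.400000, DF = 0.922036, PV = 3.134923
  t = 2.5000: CF_t = 3.400000, DF = 0.903514, PV = 3.071948
  t = 3.0000: CF_t = 103.400000, DF = 0.885364, PV = 91.546656
Price P = sum_t PV_t = 107.549188


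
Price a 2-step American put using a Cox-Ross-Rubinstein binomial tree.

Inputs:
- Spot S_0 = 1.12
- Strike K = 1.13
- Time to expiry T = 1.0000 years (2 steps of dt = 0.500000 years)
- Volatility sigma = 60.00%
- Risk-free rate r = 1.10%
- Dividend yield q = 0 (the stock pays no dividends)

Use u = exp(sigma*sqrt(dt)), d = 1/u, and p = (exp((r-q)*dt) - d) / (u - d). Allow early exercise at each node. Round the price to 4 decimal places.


dt = T/N = 0.500000
u = exp(sigma*sqrt(dt)) = 1.528465; d = 1/u = 0.654251
p = (exp((r-q)*dt) - d) / (u - d) = 0.401806
Discount per step: exp(-r*dt) = 0.994515
Stock lattice S(k, i) with i counting down-moves:
  k=0: S(0,0) = 1.1200
  k=1: S(1,0) = 1.7119; S(1,1) = 0.7328
  k=2: S(2,0) = 2.6166; S(2,1) = 1.1200; S(2,2) = 0.4794
Terminal payoffs V(N, i) = max(K - S_T, 0):
  V(2,0) = 0.000000; V(2,1) = 0.010000; V(2,2) = 0.650590
Backward induction: V(k, i) = exp(-r*dt) * [p * V(k+1, i) + (1-p) * V(k+1, i+1)]; then take max(V_cont, immediate exercise) for American.
  V(1,0) = exp(-r*dt) * [p*0.000000 + (1-p)*0.010000] = 0.005949; exercise = 0.000000; V(1,0) = max -> 0.005949
  V(1,1) = exp(-r*dt) * [p*0.010000 + (1-p)*0.650590] = 0.391041; exercise = 0.397239; V(1,1) = max -> 0.397239
  V(0,0) = exp(-r*dt) * [p*0.005949 + (1-p)*0.397239] = 0.238700; exercise = 0.010000; V(0,0) = max -> 0.238700

Answer: Price = V(0,0) = 0.2387


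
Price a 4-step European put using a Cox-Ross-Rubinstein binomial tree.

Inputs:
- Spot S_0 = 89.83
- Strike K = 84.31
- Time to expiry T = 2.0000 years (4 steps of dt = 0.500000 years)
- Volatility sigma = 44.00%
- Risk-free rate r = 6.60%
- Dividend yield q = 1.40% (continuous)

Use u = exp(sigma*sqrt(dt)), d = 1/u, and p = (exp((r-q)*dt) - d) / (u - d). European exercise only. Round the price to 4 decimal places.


dt = T/N = 0.500000
u = exp(sigma*sqrt(dt)) = 1.364963; d = 1/u = 0.732621
p = (exp((r-q)*dt) - d) / (u - d) = 0.464496
Discount per step: exp(-r*dt) = 0.967539
Stock lattice S(k, i) with i counting down-moves:
  k=0: S(0,0) = 89.8300
  k=1: S(1,0) = 122.6146; S(1,1) = 65.8113
  k=2: S(2,0) = 167.3643; S(2,1) = 89.8300; S(2,2) = 48.2148
  k=3: S(3,0) = 228.4460; S(3,1) = 122.6146; S(3,2) = 65.8113; S(3,3) = 35.3231
  k=4: S(4,0) = 311.8203; S(4,1) = 167.3643; S(4,2) = 89.8300; S(4,3) = 48.2148; S(4,4) = 25.8785
Terminal payoffs V(N, i) = max(K - S_T, 0):
  V(4,0) = 0.000000; V(4,1) = 0.000000; V(4,2) = 0.000000; V(4,3) = 36.095248; V(4,4) = 58.431537
Backward induction: V(k, i) = exp(-r*dt) * [p * V(k+1, i) + (1-p) * V(k+1, i+1)].
  V(3,0) = exp(-r*dt) * [p*0.000000 + (1-p)*0.000000] = 0.000000
  V(3,1) = exp(-r*dt) * [p*0.000000 + (1-p)*0.000000] = 0.000000
  V(3,2) = exp(-r*dt) * [p*0.000000 + (1-p)*36.095248] = 18.701702
  V(3,3) = exp(-r*dt) * [p*36.095248 + (1-p)*58.431537] = 46.496443
  V(2,0) = exp(-r*dt) * [p*0.000000 + (1-p)*0.000000] = 0.000000
  V(2,1) = exp(-r*dt) * [p*0.000000 + (1-p)*18.701702] = 9.689743
  V(2,2) = exp(-r*dt) * [p*18.701702 + (1-p)*46.496443] = 32.495654
  V(1,0) = exp(-r*dt) * [p*0.000000 + (1-p)*9.689743] = 5.020458
  V(1,1) = exp(-r*dt) * [p*9.689743 + (1-p)*32.495654] = 21.191419
  V(0,0) = exp(-r*dt) * [p*5.020458 + (1-p)*21.191419] = 13.235999

Answer: Price = V(0,0) = 13.2360


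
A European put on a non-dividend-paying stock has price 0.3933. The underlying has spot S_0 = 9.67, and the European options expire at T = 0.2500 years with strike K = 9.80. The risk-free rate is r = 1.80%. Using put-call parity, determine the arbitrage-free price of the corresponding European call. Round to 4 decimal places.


Put-call parity: C - P = S_0 * exp(-qT) - K * exp(-rT).
S_0 * exp(-qT) = 9.6700 * 1.00000000 = 9.67000000
K * exp(-rT) = 9.8000 * 0.99551011 = 9.75599908
C = P + S*exp(-qT) - K*exp(-rT)
C = 0.3933 + 9.67000000 - 9.75599908 = 0.3073

Answer: Call price = 0.3073


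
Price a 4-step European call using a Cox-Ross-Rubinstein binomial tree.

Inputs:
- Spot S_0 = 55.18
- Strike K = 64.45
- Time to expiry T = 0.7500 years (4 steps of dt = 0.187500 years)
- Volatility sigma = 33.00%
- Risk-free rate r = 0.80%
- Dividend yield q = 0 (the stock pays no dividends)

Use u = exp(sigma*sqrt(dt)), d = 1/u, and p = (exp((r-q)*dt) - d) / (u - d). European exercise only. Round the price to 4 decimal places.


Answer: Price = V(0,0) = 3.5701

Derivation:
dt = T/N = 0.187500
u = exp(sigma*sqrt(dt)) = 1.153608; d = 1/u = 0.866846
p = (exp((r-q)*dt) - d) / (u - d) = 0.469572
Discount per step: exp(-r*dt) = 0.998501
Stock lattice S(k, i) with i counting down-moves:
  k=0: S(0,0) = 55.1800
  k=1: S(1,0) = 63.6561; S(1,1) = 47.8326
  k=2: S(2,0) = 73.4341; S(2,1) = 55.1800; S(2,2) = 41.4634
  k=3: S(3,0) = 84.7142; S(3,1) = 63.6561; S(3,2) = 47.8326; S(3,3) = 35.9424
  k=4: S(4,0) = 97.7269; S(4,1) = 73.4341; S(4,2) = 55.1800; S(4,3) = 41.4634; S(4,4) = 31.1565
Terminal payoffs V(N, i) = max(S_T - K, 0):
  V(4,0) = 33.276947; V(4,1) = 8.984140; V(4,2) = 0.000000; V(4,3) = 0.000000; V(4,4) = 0.000000
Backward induction: V(k, i) = exp(-r*dt) * [p * V(k+1, i) + (1-p) * V(k+1, i+1)].
  V(3,0) = exp(-r*dt) * [p*33.276947 + (1-p)*8.984140] = 20.360795
  V(3,1) = exp(-r*dt) * [p*8.984140 + (1-p)*0.000000] = 4.212376
  V(3,2) = exp(-r*dt) * [p*0.000000 + (1-p)*0.000000] = 0.000000
  V(3,3) = exp(-r*dt) * [p*0.000000 + (1-p)*0.000000] = 0.000000
  V(2,0) = exp(-r*dt) * [p*20.360795 + (1-p)*4.212376] = 11.777539
  V(2,1) = exp(-r*dt) * [p*4.212376 + (1-p)*0.000000] = 1.975048
  V(2,2) = exp(-r*dt) * [p*0.000000 + (1-p)*0.000000] = 0.000000
  V(1,0) = exp(-r*dt) * [p*11.777539 + (1-p)*1.975048] = 6.568163
  V(1,1) = exp(-r*dt) * [p*1.975048 + (1-p)*0.000000] = 0.926037
  V(0,0) = exp(-r*dt) * [p*6.568163 + (1-p)*0.926037] = 3.570061
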